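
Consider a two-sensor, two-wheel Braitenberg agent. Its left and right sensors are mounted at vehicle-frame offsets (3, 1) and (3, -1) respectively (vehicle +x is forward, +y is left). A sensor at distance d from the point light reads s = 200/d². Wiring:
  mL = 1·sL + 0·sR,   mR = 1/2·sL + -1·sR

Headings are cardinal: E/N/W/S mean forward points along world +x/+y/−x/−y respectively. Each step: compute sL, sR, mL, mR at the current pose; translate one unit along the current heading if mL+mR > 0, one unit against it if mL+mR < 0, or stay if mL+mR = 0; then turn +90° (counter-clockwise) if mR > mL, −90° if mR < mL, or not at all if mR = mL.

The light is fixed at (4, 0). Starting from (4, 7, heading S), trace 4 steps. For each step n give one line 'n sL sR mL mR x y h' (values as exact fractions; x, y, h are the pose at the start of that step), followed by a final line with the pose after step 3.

n=0: pose=(4,7,S); sL=200/17, sR=200/17; mL=200/17, mR=-100/17; mL+mR=100/17 → advance +1; mR−mL=-300/17 → turn -1·90°
n=1: pose=(4,6,W); sL=100/17, sR=100/29; mL=100/17, mR=-250/493; mL+mR=2650/493 → advance +1; mR−mL=-3150/493 → turn -1·90°
n=2: pose=(3,6,N); sL=40/17, sR=200/81; mL=40/17, mR=-1780/1377; mL+mR=1460/1377 → advance +1; mR−mL=-5020/1377 → turn -1·90°
n=3: pose=(3,7,E); sL=50/17, sR=5; mL=50/17, mR=-60/17; mL+mR=-10/17 → advance -1; mR−mL=-110/17 → turn -1·90°

0 200/17 200/17 200/17 -100/17 4 7 S
1 100/17 100/29 100/17 -250/493 4 6 W
2 40/17 200/81 40/17 -1780/1377 3 6 N
3 50/17 5 50/17 -60/17 3 7 E
final 2 7 S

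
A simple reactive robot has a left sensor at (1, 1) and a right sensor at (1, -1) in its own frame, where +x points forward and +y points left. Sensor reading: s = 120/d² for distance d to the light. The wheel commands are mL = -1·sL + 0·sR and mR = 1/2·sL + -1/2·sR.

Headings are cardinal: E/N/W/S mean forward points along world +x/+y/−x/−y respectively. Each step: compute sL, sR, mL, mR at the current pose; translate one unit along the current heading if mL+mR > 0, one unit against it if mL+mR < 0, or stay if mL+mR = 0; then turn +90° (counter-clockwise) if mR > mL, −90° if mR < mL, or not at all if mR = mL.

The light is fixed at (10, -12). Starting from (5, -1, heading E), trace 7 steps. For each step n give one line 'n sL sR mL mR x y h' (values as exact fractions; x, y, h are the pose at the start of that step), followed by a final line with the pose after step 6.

0 3/4 30/29 -3/4 -33/232 5 -1 E
1 120/193 120/169 -120/193 -1440/32617 4 -1 N
2 12/13 12/17 -12/13 24/221 4 -2 W
3 120/97 40/39 -120/97 400/3783 5 -2 S
4 3/4 30/29 -3/4 -33/232 5 -1 E
5 120/193 120/169 -120/193 -1440/32617 4 -1 N
6 12/13 12/17 -12/13 24/221 4 -2 W
final 5 -2 S

n=0: pose=(5,-1,E); sL=3/4, sR=30/29; mL=-3/4, mR=-33/232; mL+mR=-207/232 → advance -1; mR−mL=141/232 → turn +1·90°
n=1: pose=(4,-1,N); sL=120/193, sR=120/169; mL=-120/193, mR=-1440/32617; mL+mR=-21720/32617 → advance -1; mR−mL=18840/32617 → turn +1·90°
n=2: pose=(4,-2,W); sL=12/13, sR=12/17; mL=-12/13, mR=24/221; mL+mR=-180/221 → advance -1; mR−mL=228/221 → turn +1·90°
n=3: pose=(5,-2,S); sL=120/97, sR=40/39; mL=-120/97, mR=400/3783; mL+mR=-4280/3783 → advance -1; mR−mL=5080/3783 → turn +1·90°
n=4: pose=(5,-1,E); sL=3/4, sR=30/29; mL=-3/4, mR=-33/232; mL+mR=-207/232 → advance -1; mR−mL=141/232 → turn +1·90°
n=5: pose=(4,-1,N); sL=120/193, sR=120/169; mL=-120/193, mR=-1440/32617; mL+mR=-21720/32617 → advance -1; mR−mL=18840/32617 → turn +1·90°
n=6: pose=(4,-2,W); sL=12/13, sR=12/17; mL=-12/13, mR=24/221; mL+mR=-180/221 → advance -1; mR−mL=228/221 → turn +1·90°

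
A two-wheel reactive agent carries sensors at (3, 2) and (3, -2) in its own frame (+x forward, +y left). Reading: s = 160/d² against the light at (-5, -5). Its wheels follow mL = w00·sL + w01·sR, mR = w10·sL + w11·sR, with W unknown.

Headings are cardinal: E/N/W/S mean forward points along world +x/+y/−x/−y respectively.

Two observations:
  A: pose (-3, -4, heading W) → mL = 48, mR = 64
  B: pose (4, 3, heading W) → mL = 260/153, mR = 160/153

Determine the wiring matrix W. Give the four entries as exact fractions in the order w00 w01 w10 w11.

1/2 1/2 1 -1

obs A: pose=(-3,-4,W) → sL=80, sR=16, mL=48, mR=64
obs B: pose=(4,3,W) → sL=20/9, sR=20/17, mL=260/153, mR=160/153
sensor matrix S = [[80, 16], [20/9, 20/17]]; det S = 8960/153
solve [mL_A; mL_B] = S·[w00; w01] and [mR_A; mR_B] = S·[w10; w11]:
  w00 = 1/2, w01 = 1/2, w10 = 1, w11 = -1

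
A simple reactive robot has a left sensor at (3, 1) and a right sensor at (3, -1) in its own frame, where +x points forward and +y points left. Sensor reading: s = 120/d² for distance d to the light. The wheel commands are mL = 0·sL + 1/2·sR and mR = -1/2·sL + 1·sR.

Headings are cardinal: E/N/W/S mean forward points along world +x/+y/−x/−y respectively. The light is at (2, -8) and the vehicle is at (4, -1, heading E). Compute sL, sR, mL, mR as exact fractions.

120/89 120/61 60/61 7020/5429

left sensor world pos  = (7, 0); dL² = 89
right sensor world pos = (7, -2); dR² = 61
sL = 120/89 = 120/89
sR = 120/61 = 120/61
mL = 0·sL + 1/2·sR = 60/61
mR = -1/2·sL + 1·sR = 7020/5429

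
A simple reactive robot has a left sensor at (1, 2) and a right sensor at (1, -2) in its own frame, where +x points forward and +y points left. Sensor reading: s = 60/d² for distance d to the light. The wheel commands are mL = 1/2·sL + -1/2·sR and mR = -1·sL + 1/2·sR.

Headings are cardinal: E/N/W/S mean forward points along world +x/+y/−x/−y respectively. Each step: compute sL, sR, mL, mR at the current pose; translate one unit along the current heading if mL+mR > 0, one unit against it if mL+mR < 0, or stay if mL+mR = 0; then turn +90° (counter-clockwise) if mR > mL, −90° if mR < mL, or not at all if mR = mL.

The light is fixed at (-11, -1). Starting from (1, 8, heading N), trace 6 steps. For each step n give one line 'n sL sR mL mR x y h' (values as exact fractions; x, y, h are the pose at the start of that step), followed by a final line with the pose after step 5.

0 3/10 15/74 9/185 -147/740 1 8 N
1 60/269 12/41 -384/11029 -846/11029 1 7 E
2 30/109 6/13 -132/1417 -63/1417 0 7 S
3 12/53 60/193 -432/10229 -726/10229 0 8 E
4 15/52 15/32 -75/832 -45/832 -1 8 S
5 12/53 12/37 -96/1961 -126/1961 -1 9 E
final -2 9 S

n=0: pose=(1,8,N); sL=3/10, sR=15/74; mL=9/185, mR=-147/740; mL+mR=-3/20 → advance -1; mR−mL=-183/740 → turn -1·90°
n=1: pose=(1,7,E); sL=60/269, sR=12/41; mL=-384/11029, mR=-846/11029; mL+mR=-30/269 → advance -1; mR−mL=-462/11029 → turn -1·90°
n=2: pose=(0,7,S); sL=30/109, sR=6/13; mL=-132/1417, mR=-63/1417; mL+mR=-15/109 → advance -1; mR−mL=69/1417 → turn +1·90°
n=3: pose=(0,8,E); sL=12/53, sR=60/193; mL=-432/10229, mR=-726/10229; mL+mR=-6/53 → advance -1; mR−mL=-294/10229 → turn -1·90°
n=4: pose=(-1,8,S); sL=15/52, sR=15/32; mL=-75/832, mR=-45/832; mL+mR=-15/104 → advance -1; mR−mL=15/416 → turn +1·90°
n=5: pose=(-1,9,E); sL=12/53, sR=12/37; mL=-96/1961, mR=-126/1961; mL+mR=-6/53 → advance -1; mR−mL=-30/1961 → turn -1·90°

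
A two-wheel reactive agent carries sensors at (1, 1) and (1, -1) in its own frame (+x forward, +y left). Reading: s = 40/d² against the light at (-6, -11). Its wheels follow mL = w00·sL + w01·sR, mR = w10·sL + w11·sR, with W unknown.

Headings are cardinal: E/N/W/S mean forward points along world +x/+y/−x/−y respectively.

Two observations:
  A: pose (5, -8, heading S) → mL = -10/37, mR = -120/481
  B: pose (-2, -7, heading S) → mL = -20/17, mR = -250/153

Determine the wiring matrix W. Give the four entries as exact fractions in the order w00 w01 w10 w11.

obs A: pose=(5,-8,S) → sL=10/37, sR=5/13, mL=-10/37, mR=-120/481
obs B: pose=(-2,-7,S) → sL=20/17, sR=20/9, mL=-20/17, mR=-250/153
sensor matrix S = [[10/37, 5/13], [20/17, 20/9]]; det S = 10900/73593
solve [mL_A; mL_B] = S·[w00; w01] and [mR_A; mR_B] = S·[w10; w11]:
  w00 = -1, w01 = 0, w10 = 1/2, w11 = -1

-1 0 1/2 -1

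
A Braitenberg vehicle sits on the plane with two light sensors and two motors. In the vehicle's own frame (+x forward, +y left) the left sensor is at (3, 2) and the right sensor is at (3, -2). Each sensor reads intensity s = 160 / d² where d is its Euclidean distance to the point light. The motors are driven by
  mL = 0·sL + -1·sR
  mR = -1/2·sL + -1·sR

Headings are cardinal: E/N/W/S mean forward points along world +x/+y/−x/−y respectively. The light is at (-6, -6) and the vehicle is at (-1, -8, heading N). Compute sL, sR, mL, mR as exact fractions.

left sensor world pos  = (-3, -5); dL² = 10
right sensor world pos = (1, -5); dR² = 50
sL = 160/10 = 16
sR = 160/50 = 16/5
mL = 0·sL + -1·sR = -16/5
mR = -1/2·sL + -1·sR = -56/5

16 16/5 -16/5 -56/5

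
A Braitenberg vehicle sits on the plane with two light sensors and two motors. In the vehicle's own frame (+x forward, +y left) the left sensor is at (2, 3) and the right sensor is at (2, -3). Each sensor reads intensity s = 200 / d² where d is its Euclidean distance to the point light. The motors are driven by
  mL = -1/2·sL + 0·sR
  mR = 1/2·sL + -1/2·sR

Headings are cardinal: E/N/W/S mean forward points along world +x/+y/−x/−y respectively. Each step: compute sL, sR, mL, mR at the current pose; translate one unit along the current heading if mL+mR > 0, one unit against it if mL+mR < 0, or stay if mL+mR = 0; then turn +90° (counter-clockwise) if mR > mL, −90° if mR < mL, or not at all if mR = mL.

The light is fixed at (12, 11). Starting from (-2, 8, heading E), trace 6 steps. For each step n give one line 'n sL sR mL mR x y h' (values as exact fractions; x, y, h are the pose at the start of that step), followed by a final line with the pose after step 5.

n=0: pose=(-2,8,E); sL=25/18, sR=10/9; mL=-25/36, mR=5/36; mL+mR=-5/9 → advance -1; mR−mL=5/6 → turn +1·90°
n=1: pose=(-3,8,N); sL=8/13, sR=40/29; mL=-4/13, mR=-144/377; mL+mR=-20/29 → advance -1; mR−mL=-28/377 → turn -1·90°
n=2: pose=(-3,7,E); sL=20/17, sR=100/109; mL=-10/17, mR=240/1853; mL+mR=-50/109 → advance -1; mR−mL=1330/1853 → turn +1·90°
n=3: pose=(-4,7,N); sL=40/73, sR=200/173; mL=-20/73, mR=-3840/12629; mL+mR=-100/173 → advance -1; mR−mL=-380/12629 → turn -1·90°
n=4: pose=(-4,6,E); sL=1, sR=10/13; mL=-1/2, mR=3/26; mL+mR=-5/13 → advance -1; mR−mL=8/13 → turn +1·90°
n=5: pose=(-5,6,N); sL=200/409, sR=40/41; mL=-100/409, mR=-4080/16769; mL+mR=-20/41 → advance -1; mR−mL=20/16769 → turn +1·90°

0 25/18 10/9 -25/36 5/36 -2 8 E
1 8/13 40/29 -4/13 -144/377 -3 8 N
2 20/17 100/109 -10/17 240/1853 -3 7 E
3 40/73 200/173 -20/73 -3840/12629 -4 7 N
4 1 10/13 -1/2 3/26 -4 6 E
5 200/409 40/41 -100/409 -4080/16769 -5 6 N
final -5 5 W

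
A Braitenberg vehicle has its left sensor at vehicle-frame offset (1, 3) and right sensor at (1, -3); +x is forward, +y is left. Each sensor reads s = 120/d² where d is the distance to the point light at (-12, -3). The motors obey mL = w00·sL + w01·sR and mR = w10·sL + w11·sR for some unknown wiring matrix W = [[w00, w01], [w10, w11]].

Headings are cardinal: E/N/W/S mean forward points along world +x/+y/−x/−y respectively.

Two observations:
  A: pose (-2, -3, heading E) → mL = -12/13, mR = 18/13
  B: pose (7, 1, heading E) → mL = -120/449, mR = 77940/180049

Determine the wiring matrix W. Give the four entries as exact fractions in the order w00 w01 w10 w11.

-1 0 1/2 1

obs A: pose=(-2,-3,E) → sL=12/13, sR=12/13, mL=-12/13, mR=18/13
obs B: pose=(7,1,E) → sL=120/449, sR=120/401, mL=-120/449, mR=77940/180049
sensor matrix S = [[12/13, 12/13], [120/449, 120/401]]; det S = 69120/2340637
solve [mL_A; mL_B] = S·[w00; w01] and [mR_A; mR_B] = S·[w10; w11]:
  w00 = -1, w01 = 0, w10 = 1/2, w11 = 1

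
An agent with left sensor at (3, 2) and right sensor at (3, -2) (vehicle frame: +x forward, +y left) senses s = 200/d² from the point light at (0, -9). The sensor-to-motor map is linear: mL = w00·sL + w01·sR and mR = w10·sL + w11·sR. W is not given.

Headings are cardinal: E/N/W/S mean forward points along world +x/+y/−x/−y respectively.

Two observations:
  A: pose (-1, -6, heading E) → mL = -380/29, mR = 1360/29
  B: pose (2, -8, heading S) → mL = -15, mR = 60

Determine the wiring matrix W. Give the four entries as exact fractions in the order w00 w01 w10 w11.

1 -1/2 1 1

obs A: pose=(-1,-6,E) → sL=200/29, sR=40, mL=-380/29, mR=1360/29
obs B: pose=(2,-8,S) → sL=10, sR=50, mL=-15, mR=60
sensor matrix S = [[200/29, 40], [10, 50]]; det S = -1600/29
solve [mL_A; mL_B] = S·[w00; w01] and [mR_A; mR_B] = S·[w10; w11]:
  w00 = 1, w01 = -1/2, w10 = 1, w11 = 1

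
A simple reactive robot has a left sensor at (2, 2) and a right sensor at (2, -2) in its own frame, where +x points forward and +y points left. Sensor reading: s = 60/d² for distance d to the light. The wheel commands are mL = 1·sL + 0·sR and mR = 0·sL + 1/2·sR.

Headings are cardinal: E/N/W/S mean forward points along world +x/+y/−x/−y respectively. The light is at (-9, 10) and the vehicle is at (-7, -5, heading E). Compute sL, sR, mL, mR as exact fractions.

left sensor world pos  = (-5, -3); dL² = 185
right sensor world pos = (-5, -7); dR² = 305
sL = 60/185 = 12/37
sR = 60/305 = 12/61
mL = 1·sL + 0·sR = 12/37
mR = 0·sL + 1/2·sR = 6/61

12/37 12/61 12/37 6/61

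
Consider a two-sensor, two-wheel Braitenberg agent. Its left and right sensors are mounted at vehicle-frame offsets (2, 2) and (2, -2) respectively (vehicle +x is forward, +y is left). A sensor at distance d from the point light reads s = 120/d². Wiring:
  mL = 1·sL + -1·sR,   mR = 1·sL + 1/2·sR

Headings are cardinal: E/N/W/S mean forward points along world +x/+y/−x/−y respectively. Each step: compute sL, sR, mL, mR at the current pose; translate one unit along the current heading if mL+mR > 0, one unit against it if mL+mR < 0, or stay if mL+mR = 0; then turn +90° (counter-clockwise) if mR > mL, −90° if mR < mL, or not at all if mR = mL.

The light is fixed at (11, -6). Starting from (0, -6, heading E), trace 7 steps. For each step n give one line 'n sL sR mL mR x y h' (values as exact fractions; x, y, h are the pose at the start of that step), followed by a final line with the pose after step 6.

0 24/17 24/17 0 36/17 0 -6 E
1 30/37 30/17 -600/629 1065/629 1 -6 N
2 24/29 40/51 64/1479 1804/1479 1 -5 W
3 60/41 12/17 528/697 1266/697 0 -5 S
4 24/17 24/17 0 36/17 0 -6 E
5 30/37 30/17 -600/629 1065/629 1 -6 N
6 24/29 40/51 64/1479 1804/1479 1 -5 W
final 0 -5 S

n=0: pose=(0,-6,E); sL=24/17, sR=24/17; mL=0, mR=36/17; mL+mR=36/17 → advance +1; mR−mL=36/17 → turn +1·90°
n=1: pose=(1,-6,N); sL=30/37, sR=30/17; mL=-600/629, mR=1065/629; mL+mR=465/629 → advance +1; mR−mL=45/17 → turn +1·90°
n=2: pose=(1,-5,W); sL=24/29, sR=40/51; mL=64/1479, mR=1804/1479; mL+mR=1868/1479 → advance +1; mR−mL=20/17 → turn +1·90°
n=3: pose=(0,-5,S); sL=60/41, sR=12/17; mL=528/697, mR=1266/697; mL+mR=1794/697 → advance +1; mR−mL=18/17 → turn +1·90°
n=4: pose=(0,-6,E); sL=24/17, sR=24/17; mL=0, mR=36/17; mL+mR=36/17 → advance +1; mR−mL=36/17 → turn +1·90°
n=5: pose=(1,-6,N); sL=30/37, sR=30/17; mL=-600/629, mR=1065/629; mL+mR=465/629 → advance +1; mR−mL=45/17 → turn +1·90°
n=6: pose=(1,-5,W); sL=24/29, sR=40/51; mL=64/1479, mR=1804/1479; mL+mR=1868/1479 → advance +1; mR−mL=20/17 → turn +1·90°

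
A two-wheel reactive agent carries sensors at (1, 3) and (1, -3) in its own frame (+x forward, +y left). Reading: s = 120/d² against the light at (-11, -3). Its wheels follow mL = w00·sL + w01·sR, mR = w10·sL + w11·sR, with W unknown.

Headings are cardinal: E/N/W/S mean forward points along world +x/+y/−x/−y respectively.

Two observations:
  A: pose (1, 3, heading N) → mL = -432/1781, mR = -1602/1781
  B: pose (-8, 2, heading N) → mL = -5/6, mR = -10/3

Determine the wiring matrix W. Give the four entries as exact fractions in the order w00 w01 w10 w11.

-1/2 1/2 -1/2 -1

obs A: pose=(1,3,N) → sL=12/13, sR=60/137, mL=-432/1781, mR=-1602/1781
obs B: pose=(-8,2,N) → sL=10/3, sR=5/3, mL=-5/6, mR=-10/3
sensor matrix S = [[12/13, 60/137], [10/3, 5/3]]; det S = 140/1781
solve [mL_A; mL_B] = S·[w00; w01] and [mR_A; mR_B] = S·[w10; w11]:
  w00 = -1/2, w01 = 1/2, w10 = -1/2, w11 = -1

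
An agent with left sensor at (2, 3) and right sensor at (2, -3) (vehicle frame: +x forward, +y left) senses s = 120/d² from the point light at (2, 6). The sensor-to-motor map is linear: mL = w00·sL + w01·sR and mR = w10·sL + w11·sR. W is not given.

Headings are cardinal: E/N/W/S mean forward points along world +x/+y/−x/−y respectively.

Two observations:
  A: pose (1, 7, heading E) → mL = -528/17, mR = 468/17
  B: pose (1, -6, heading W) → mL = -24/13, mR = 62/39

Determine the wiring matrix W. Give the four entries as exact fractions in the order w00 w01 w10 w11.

obs A: pose=(1,7,E) → sL=120/17, sR=24, mL=-528/17, mR=468/17
obs B: pose=(1,-6,W) → sL=20/39, sR=4/3, mL=-24/13, mR=62/39
sensor matrix S = [[120/17, 24], [20/39, 4/3]]; det S = -640/221
solve [mL_A; mL_B] = S·[w00; w01] and [mR_A; mR_B] = S·[w10; w11]:
  w00 = -1, w01 = -1, w10 = 1/2, w11 = 1

-1 -1 1/2 1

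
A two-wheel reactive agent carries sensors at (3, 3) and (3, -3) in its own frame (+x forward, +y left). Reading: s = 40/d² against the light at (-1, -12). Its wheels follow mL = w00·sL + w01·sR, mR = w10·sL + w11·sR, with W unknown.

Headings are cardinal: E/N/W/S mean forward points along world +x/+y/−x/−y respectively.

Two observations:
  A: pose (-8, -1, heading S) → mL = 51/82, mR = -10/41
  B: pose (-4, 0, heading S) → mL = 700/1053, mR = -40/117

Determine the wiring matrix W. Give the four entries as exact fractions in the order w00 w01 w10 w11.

obs A: pose=(-8,-1,S) → sL=1/2, sR=10/41, mL=51/82, mR=-10/41
obs B: pose=(-4,0,S) → sL=40/81, sR=40/117, mL=700/1053, mR=-40/117
sensor matrix S = [[1/2, 10/41], [40/81, 40/117]]; det S = 2180/43173
solve [mL_A; mL_B] = S·[w00; w01] and [mR_A; mR_B] = S·[w10; w11]:
  w00 = 1, w01 = 1/2, w10 = 0, w11 = -1

1 1/2 0 -1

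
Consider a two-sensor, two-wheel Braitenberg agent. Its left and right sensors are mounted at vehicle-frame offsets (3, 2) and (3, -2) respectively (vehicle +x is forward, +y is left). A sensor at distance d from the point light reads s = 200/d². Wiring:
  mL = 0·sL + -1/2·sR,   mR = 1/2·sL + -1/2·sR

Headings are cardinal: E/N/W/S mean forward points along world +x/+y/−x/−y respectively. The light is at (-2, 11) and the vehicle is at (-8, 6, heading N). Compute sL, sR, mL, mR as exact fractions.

50/17 10 -5 -60/17

left sensor world pos  = (-10, 9); dL² = 68
right sensor world pos = (-6, 9); dR² = 20
sL = 200/68 = 50/17
sR = 200/20 = 10
mL = 0·sL + -1/2·sR = -5
mR = 1/2·sL + -1/2·sR = -60/17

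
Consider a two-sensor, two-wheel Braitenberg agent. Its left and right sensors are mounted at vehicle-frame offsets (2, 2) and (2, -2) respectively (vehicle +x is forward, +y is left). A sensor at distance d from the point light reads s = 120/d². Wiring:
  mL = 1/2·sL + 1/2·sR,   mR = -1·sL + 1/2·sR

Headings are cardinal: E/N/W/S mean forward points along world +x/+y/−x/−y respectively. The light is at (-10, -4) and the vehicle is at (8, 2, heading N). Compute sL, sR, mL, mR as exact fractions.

3/8 15/58 147/464 -57/232

left sensor world pos  = (6, 4); dL² = 320
right sensor world pos = (10, 4); dR² = 464
sL = 120/320 = 3/8
sR = 120/464 = 15/58
mL = 1/2·sL + 1/2·sR = 147/464
mR = -1·sL + 1/2·sR = -57/232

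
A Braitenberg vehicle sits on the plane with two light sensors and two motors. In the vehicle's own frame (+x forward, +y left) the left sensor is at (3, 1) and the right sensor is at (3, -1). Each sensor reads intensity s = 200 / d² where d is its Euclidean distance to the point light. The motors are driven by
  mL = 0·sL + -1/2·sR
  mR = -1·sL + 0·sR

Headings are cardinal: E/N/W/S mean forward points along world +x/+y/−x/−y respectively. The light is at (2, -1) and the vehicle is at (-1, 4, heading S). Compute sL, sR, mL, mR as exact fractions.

25 10 -5 -25

left sensor world pos  = (0, 1); dL² = 8
right sensor world pos = (-2, 1); dR² = 20
sL = 200/8 = 25
sR = 200/20 = 10
mL = 0·sL + -1/2·sR = -5
mR = -1·sL + 0·sR = -25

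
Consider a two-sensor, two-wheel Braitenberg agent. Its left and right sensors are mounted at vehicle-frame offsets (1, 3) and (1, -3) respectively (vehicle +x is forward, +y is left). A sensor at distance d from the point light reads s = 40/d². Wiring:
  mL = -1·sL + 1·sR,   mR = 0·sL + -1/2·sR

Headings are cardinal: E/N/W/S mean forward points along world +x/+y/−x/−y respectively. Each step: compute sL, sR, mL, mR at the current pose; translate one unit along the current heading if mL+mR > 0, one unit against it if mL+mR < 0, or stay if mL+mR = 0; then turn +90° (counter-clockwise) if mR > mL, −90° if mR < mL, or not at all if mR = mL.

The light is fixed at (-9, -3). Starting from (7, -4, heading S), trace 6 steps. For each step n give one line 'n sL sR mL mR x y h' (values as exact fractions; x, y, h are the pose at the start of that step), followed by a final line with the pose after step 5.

0 8/73 40/173 1536/12629 -20/173 7 -4 S
1 4/25 20/113 48/2825 -10/113 7 -5 W
2 40/197 40/401 -8160/78997 -20/401 8 -5 N
3 10/73 5/32 45/2336 -5/64 8 -6 W
4 40/229 8/89 -1728/20381 -4/89 9 -6 N
5 20/169 4/29 96/4901 -2/29 9 -7 W
final 10 -7 N

n=0: pose=(7,-4,S); sL=8/73, sR=40/173; mL=1536/12629, mR=-20/173; mL+mR=76/12629 → advance +1; mR−mL=-2996/12629 → turn -1·90°
n=1: pose=(7,-5,W); sL=4/25, sR=20/113; mL=48/2825, mR=-10/113; mL+mR=-202/2825 → advance -1; mR−mL=-298/2825 → turn -1·90°
n=2: pose=(8,-5,N); sL=40/197, sR=40/401; mL=-8160/78997, mR=-20/401; mL+mR=-12100/78997 → advance -1; mR−mL=4220/78997 → turn +1·90°
n=3: pose=(8,-6,W); sL=10/73, sR=5/32; mL=45/2336, mR=-5/64; mL+mR=-275/4672 → advance -1; mR−mL=-455/4672 → turn -1·90°
n=4: pose=(9,-6,N); sL=40/229, sR=8/89; mL=-1728/20381, mR=-4/89; mL+mR=-2644/20381 → advance -1; mR−mL=812/20381 → turn +1·90°
n=5: pose=(9,-7,W); sL=20/169, sR=4/29; mL=96/4901, mR=-2/29; mL+mR=-242/4901 → advance -1; mR−mL=-434/4901 → turn -1·90°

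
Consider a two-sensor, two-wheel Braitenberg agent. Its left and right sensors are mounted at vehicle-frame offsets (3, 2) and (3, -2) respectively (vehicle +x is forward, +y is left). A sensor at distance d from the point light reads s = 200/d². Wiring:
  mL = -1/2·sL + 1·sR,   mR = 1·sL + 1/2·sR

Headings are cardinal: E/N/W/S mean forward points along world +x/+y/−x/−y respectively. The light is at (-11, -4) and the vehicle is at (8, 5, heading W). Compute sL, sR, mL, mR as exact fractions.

40/61 200/377 4660/22997 21180/22997

left sensor world pos  = (5, 3); dL² = 305
right sensor world pos = (5, 7); dR² = 377
sL = 200/305 = 40/61
sR = 200/377 = 200/377
mL = -1/2·sL + 1·sR = 4660/22997
mR = 1·sL + 1/2·sR = 21180/22997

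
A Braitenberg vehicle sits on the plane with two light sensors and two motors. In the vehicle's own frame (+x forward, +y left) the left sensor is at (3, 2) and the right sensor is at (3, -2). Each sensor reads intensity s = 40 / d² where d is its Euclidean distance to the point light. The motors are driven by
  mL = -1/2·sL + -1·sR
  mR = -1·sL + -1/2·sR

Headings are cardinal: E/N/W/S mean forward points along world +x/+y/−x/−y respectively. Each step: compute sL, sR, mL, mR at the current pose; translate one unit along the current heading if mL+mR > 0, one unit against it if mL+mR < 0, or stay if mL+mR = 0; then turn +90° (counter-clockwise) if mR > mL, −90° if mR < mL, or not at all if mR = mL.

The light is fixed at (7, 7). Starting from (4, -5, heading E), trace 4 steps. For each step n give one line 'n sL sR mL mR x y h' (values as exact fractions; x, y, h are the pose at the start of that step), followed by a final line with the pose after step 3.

n=0: pose=(4,-5,E); sL=2/5, sR=10/49; mL=-99/245, mR=-123/245; mL+mR=-222/245 → advance -1; mR−mL=-24/245 → turn -1·90°
n=1: pose=(3,-5,S); sL=40/229, sR=40/261; mL=-14380/59769, mR=-15020/59769; mL+mR=-9800/19923 → advance -1; mR−mL=-640/59769 → turn -1·90°
n=2: pose=(3,-4,W); sL=20/109, sR=4/13; mL=-566/1417, mR=-478/1417; mL+mR=-1044/1417 → advance -1; mR−mL=88/1417 → turn +1·90°
n=3: pose=(4,-4,S); sL=40/197, sR=40/221; mL=-12300/43537, mR=-12780/43537; mL+mR=-25080/43537 → advance -1; mR−mL=-480/43537 → turn -1·90°

0 2/5 10/49 -99/245 -123/245 4 -5 E
1 40/229 40/261 -14380/59769 -15020/59769 3 -5 S
2 20/109 4/13 -566/1417 -478/1417 3 -4 W
3 40/197 40/221 -12300/43537 -12780/43537 4 -4 S
final 4 -3 W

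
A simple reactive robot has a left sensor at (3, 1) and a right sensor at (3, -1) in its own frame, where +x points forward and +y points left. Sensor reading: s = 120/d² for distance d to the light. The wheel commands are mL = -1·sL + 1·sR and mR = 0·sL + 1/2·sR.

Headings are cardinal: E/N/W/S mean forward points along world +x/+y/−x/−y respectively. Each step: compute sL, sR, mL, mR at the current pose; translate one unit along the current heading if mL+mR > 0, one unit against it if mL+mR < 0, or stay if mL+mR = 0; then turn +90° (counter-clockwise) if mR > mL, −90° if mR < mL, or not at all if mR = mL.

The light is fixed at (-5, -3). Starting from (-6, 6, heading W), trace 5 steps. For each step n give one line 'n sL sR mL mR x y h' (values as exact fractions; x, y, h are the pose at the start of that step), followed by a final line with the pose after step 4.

n=0: pose=(-6,6,W); sL=3/2, sR=30/29; mL=-27/58, mR=15/29; mL+mR=3/58 → advance +1; mR−mL=57/58 → turn +1·90°
n=1: pose=(-7,6,S); sL=120/37, sR=8/3; mL=-64/111, mR=4/3; mL+mR=28/37 → advance +1; mR−mL=212/111 → turn +1·90°
n=2: pose=(-7,5,E); sL=60/41, sR=12/5; mL=192/205, mR=6/5; mL+mR=438/205 → advance +1; mR−mL=54/205 → turn +1·90°
n=3: pose=(-6,5,N); sL=24/25, sR=120/121; mL=96/3025, mR=60/121; mL+mR=1596/3025 → advance +1; mR−mL=1404/3025 → turn +1·90°
n=4: pose=(-6,6,W); sL=3/2, sR=30/29; mL=-27/58, mR=15/29; mL+mR=3/58 → advance +1; mR−mL=57/58 → turn +1·90°

0 3/2 30/29 -27/58 15/29 -6 6 W
1 120/37 8/3 -64/111 4/3 -7 6 S
2 60/41 12/5 192/205 6/5 -7 5 E
3 24/25 120/121 96/3025 60/121 -6 5 N
4 3/2 30/29 -27/58 15/29 -6 6 W
final -7 6 S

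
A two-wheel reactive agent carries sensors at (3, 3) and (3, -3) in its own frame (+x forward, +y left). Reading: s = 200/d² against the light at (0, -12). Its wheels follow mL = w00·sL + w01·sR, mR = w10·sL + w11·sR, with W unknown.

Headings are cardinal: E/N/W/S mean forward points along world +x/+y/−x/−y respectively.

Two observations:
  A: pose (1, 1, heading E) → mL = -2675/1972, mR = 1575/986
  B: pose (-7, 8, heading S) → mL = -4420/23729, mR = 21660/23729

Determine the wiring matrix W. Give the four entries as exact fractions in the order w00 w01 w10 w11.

obs A: pose=(1,1,E) → sL=25/34, sR=50/29, mL=-2675/1972, mR=1575/986
obs B: pose=(-7,8,S) → sL=40/61, sR=200/389, mL=-4420/23729, mR=21660/23729
sensor matrix S = [[25/34, 50/29], [40/61, 200/389]]; det S = -8803500/11698397
solve [mL_A; mL_B] = S·[w00; w01] and [mR_A; mR_B] = S·[w10; w11]:
  w00 = 1/2, w01 = -1, w10 = 1, w11 = 1/2

1/2 -1 1 1/2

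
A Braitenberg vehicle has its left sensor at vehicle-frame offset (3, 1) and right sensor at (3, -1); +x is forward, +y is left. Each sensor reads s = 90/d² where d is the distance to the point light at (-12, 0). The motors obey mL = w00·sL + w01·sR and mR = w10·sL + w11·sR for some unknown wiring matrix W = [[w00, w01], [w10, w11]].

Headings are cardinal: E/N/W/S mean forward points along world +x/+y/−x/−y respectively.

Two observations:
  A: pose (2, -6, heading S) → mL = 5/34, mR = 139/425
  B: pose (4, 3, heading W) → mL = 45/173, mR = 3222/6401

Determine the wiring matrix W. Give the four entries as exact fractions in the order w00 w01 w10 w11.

obs A: pose=(2,-6,S) → sL=5/17, sR=9/25, mL=5/34, mR=139/425
obs B: pose=(4,3,W) → sL=90/173, sR=18/37, mL=45/173, mR=3222/6401
sensor matrix S = [[5/17, 9/25], [90/173, 18/37]]; det S = -24048/544085
solve [mL_A; mL_B] = S·[w00; w01] and [mR_A; mR_B] = S·[w10; w11]:
  w00 = 1/2, w01 = 0, w10 = 1/2, w11 = 1/2

1/2 0 1/2 1/2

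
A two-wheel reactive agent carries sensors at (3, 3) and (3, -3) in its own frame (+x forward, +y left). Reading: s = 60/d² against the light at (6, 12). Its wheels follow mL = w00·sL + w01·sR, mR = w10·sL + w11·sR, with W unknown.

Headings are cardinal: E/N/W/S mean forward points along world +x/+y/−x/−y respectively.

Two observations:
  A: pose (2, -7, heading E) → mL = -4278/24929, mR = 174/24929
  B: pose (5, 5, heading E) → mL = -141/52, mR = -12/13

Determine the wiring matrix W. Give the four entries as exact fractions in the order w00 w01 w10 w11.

obs A: pose=(2,-7,E) → sL=60/257, sR=12/97, mL=-4278/24929, mR=174/24929
obs B: pose=(5,5,E) → sL=3, sR=15/26, mL=-141/52, mR=-12/13
sensor matrix S = [[60/257, 12/97], [3, 15/26]]; det S = -76626/324077
solve [mL_A; mL_B] = S·[w00; w01] and [mR_A; mR_B] = S·[w10; w11]:
  w00 = -1, w01 = 1/2, w10 = -1/2, w11 = 1

-1 1/2 -1/2 1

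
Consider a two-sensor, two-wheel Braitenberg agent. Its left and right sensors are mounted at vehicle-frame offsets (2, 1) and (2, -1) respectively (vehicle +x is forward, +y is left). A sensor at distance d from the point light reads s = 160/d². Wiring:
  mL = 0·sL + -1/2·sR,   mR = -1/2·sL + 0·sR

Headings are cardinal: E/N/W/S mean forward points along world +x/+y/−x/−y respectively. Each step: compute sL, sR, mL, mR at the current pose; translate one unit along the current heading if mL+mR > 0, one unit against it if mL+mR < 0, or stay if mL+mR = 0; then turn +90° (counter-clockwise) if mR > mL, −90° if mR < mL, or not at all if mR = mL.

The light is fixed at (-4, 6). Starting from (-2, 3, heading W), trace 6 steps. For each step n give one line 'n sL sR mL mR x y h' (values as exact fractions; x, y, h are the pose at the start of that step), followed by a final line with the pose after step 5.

n=0: pose=(-2,3,W); sL=10, sR=40; mL=-20, mR=-5; mL+mR=-25 → advance -1; mR−mL=15 → turn +1·90°
n=1: pose=(-1,3,S); sL=160/41, sR=160/29; mL=-80/29, mR=-80/41; mL+mR=-5600/1189 → advance -1; mR−mL=960/1189 → turn +1·90°
n=2: pose=(-1,4,E); sL=80/13, sR=80/17; mL=-40/17, mR=-40/13; mL+mR=-1200/221 → advance -1; mR−mL=-160/221 → turn -1·90°
n=3: pose=(-2,4,S); sL=32/5, sR=160/17; mL=-80/17, mR=-16/5; mL+mR=-672/85 → advance -1; mR−mL=128/85 → turn +1·90°
n=4: pose=(-2,5,E); sL=10, sR=8; mL=-4, mR=-5; mL+mR=-9 → advance -1; mR−mL=-1 → turn -1·90°
n=5: pose=(-3,5,S); sL=160/13, sR=160/9; mL=-80/9, mR=-80/13; mL+mR=-1760/117 → advance -1; mR−mL=320/117 → turn +1·90°

0 10 40 -20 -5 -2 3 W
1 160/41 160/29 -80/29 -80/41 -1 3 S
2 80/13 80/17 -40/17 -40/13 -1 4 E
3 32/5 160/17 -80/17 -16/5 -2 4 S
4 10 8 -4 -5 -2 5 E
5 160/13 160/9 -80/9 -80/13 -3 5 S
final -3 6 E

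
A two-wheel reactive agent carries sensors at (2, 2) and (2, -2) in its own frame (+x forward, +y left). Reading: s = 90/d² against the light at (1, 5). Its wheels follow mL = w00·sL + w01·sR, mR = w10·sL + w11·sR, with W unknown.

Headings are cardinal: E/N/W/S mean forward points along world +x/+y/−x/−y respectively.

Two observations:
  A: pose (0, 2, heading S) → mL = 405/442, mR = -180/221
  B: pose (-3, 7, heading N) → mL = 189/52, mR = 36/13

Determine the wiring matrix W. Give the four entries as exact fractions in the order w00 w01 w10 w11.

-1/2 1 -1 1

obs A: pose=(0,2,S) → sL=45/13, sR=45/17, mL=405/442, mR=-180/221
obs B: pose=(-3,7,N) → sL=45/26, sR=9/2, mL=189/52, mR=36/13
sensor matrix S = [[45/13, 45/17], [45/26, 9/2]]; det S = 2430/221
solve [mL_A; mL_B] = S·[w00; w01] and [mR_A; mR_B] = S·[w10; w11]:
  w00 = -1/2, w01 = 1, w10 = -1, w11 = 1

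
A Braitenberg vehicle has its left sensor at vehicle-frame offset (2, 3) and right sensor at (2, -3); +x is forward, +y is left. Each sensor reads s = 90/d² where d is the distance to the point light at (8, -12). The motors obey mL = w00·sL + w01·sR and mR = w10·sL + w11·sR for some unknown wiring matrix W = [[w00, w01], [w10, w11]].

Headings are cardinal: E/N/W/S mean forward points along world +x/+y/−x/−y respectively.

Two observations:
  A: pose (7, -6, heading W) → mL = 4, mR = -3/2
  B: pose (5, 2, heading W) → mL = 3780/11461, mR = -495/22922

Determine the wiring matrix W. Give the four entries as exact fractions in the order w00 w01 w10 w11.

1 -1 -1/2 1

obs A: pose=(7,-6,W) → sL=5, sR=1, mL=4, mR=-3/2
obs B: pose=(5,2,W) → sL=45/73, sR=45/157, mL=3780/11461, mR=-495/22922
sensor matrix S = [[5, 1], [45/73, 45/157]]; det S = 9360/11461
solve [mL_A; mL_B] = S·[w00; w01] and [mR_A; mR_B] = S·[w10; w11]:
  w00 = 1, w01 = -1, w10 = -1/2, w11 = 1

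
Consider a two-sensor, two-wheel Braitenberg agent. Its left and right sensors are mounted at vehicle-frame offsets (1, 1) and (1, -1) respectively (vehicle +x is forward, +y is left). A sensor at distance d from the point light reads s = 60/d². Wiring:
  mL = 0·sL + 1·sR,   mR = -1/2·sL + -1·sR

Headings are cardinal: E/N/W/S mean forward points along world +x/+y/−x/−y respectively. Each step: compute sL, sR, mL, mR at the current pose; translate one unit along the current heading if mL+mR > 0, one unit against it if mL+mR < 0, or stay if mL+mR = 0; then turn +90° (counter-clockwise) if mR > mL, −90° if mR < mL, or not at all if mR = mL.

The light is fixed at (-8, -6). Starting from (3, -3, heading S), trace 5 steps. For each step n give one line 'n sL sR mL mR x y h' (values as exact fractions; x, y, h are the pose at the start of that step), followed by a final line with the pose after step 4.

n=0: pose=(3,-3,S); sL=15/37, sR=15/26; mL=15/26, mR=-375/481; mL+mR=-15/74 → advance -1; mR−mL=-1305/962 → turn -1·90°
n=1: pose=(3,-2,W); sL=60/109, sR=12/25; mL=12/25, mR=-2058/2725; mL+mR=-30/109 → advance -1; mR−mL=-3366/2725 → turn -1·90°
n=2: pose=(4,-2,N); sL=30/73, sR=30/97; mL=30/97, mR=-3645/7081; mL+mR=-15/73 → advance -1; mR−mL=-5835/7081 → turn -1·90°
n=3: pose=(4,-3,E); sL=12/37, sR=60/173; mL=60/173, mR=-3258/6401; mL+mR=-6/37 → advance -1; mR−mL=-5478/6401 → turn -1·90°
n=4: pose=(3,-3,S); sL=15/37, sR=15/26; mL=15/26, mR=-375/481; mL+mR=-15/74 → advance -1; mR−mL=-1305/962 → turn -1·90°

0 15/37 15/26 15/26 -375/481 3 -3 S
1 60/109 12/25 12/25 -2058/2725 3 -2 W
2 30/73 30/97 30/97 -3645/7081 4 -2 N
3 12/37 60/173 60/173 -3258/6401 4 -3 E
4 15/37 15/26 15/26 -375/481 3 -3 S
final 3 -2 W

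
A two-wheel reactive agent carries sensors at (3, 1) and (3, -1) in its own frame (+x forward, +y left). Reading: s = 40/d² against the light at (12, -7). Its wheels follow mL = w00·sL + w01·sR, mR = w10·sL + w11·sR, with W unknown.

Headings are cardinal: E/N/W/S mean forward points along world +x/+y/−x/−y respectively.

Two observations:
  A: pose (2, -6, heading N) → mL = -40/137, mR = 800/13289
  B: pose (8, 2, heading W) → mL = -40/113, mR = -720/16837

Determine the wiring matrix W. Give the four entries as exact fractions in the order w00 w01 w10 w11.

-1 0 -1/2 1/2

obs A: pose=(2,-6,N) → sL=40/137, sR=40/97, mL=-40/137, mR=800/13289
obs B: pose=(8,2,W) → sL=40/113, sR=40/149, mL=-40/113, mR=-720/16837
sensor matrix S = [[40/137, 40/97], [40/113, 40/149]]; det S = -15123200/223746893
solve [mL_A; mL_B] = S·[w00; w01] and [mR_A; mR_B] = S·[w10; w11]:
  w00 = -1, w01 = 0, w10 = -1/2, w11 = 1/2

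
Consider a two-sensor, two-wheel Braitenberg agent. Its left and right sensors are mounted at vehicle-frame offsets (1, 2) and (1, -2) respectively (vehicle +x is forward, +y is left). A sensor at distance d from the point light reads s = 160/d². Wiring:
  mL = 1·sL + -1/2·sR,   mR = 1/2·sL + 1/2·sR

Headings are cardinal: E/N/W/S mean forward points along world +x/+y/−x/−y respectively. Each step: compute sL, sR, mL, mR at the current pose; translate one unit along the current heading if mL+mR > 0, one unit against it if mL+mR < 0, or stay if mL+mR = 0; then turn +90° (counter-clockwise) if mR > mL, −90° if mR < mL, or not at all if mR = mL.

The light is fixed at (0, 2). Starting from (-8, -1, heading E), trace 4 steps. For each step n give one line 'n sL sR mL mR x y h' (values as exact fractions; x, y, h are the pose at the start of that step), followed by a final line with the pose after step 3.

0 16/5 80/37 392/185 496/185 -8 -1 E
1 32/17 160/29 -432/493 1824/493 -7 -1 N
2 2 5/2 3/4 9/4 -7 0 W
3 32/9 160/109 2768/981 2464/981 -8 0 S
final -8 -1 W

n=0: pose=(-8,-1,E); sL=16/5, sR=80/37; mL=392/185, mR=496/185; mL+mR=24/5 → advance +1; mR−mL=104/185 → turn +1·90°
n=1: pose=(-7,-1,N); sL=32/17, sR=160/29; mL=-432/493, mR=1824/493; mL+mR=48/17 → advance +1; mR−mL=2256/493 → turn +1·90°
n=2: pose=(-7,0,W); sL=2, sR=5/2; mL=3/4, mR=9/4; mL+mR=3 → advance +1; mR−mL=3/2 → turn +1·90°
n=3: pose=(-8,0,S); sL=32/9, sR=160/109; mL=2768/981, mR=2464/981; mL+mR=16/3 → advance +1; mR−mL=-304/981 → turn -1·90°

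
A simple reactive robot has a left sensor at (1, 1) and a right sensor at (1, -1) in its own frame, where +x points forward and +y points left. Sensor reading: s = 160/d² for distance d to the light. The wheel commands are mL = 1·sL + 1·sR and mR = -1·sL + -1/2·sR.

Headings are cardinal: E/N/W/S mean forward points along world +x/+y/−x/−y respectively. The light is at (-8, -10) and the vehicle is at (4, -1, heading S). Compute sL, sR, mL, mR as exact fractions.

160/233 32/37 13376/8621 -9648/8621

left sensor world pos  = (5, -2); dL² = 233
right sensor world pos = (3, -2); dR² = 185
sL = 160/233 = 160/233
sR = 160/185 = 32/37
mL = 1·sL + 1·sR = 13376/8621
mR = -1·sL + -1/2·sR = -9648/8621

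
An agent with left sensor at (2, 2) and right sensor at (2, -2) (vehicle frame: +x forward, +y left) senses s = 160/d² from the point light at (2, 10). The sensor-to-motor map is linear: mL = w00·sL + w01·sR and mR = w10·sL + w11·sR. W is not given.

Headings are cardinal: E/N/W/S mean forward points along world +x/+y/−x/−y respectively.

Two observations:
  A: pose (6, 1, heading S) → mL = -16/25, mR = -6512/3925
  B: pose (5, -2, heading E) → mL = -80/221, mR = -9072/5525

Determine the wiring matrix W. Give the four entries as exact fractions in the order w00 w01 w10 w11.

0 -1/2 -1 -1/2

obs A: pose=(6,1,S) → sL=160/157, sR=32/25, mL=-16/25, mR=-6512/3925
obs B: pose=(5,-2,E) → sL=32/25, sR=160/221, mL=-80/221, mR=-9072/5525
sensor matrix S = [[160/157, 32/25], [32/25, 160/221]]; det S = -19529728/21685625
solve [mL_A; mL_B] = S·[w00; w01] and [mR_A; mR_B] = S·[w10; w11]:
  w00 = 0, w01 = -1/2, w10 = -1, w11 = -1/2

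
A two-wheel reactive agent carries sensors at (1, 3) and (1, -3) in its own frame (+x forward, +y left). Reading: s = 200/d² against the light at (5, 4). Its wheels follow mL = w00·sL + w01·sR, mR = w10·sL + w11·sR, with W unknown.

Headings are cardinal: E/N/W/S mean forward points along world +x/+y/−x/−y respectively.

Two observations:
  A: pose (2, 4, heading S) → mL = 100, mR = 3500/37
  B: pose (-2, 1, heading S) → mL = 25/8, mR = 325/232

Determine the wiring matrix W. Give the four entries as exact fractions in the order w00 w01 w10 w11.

1/2 0 1/2 -1

obs A: pose=(2,4,S) → sL=200, sR=200/37, mL=100, mR=3500/37
obs B: pose=(-2,1,S) → sL=25/4, sR=50/29, mL=25/8, mR=325/232
sensor matrix S = [[200, 200/37], [25/4, 50/29]]; det S = 333750/1073
solve [mL_A; mL_B] = S·[w00; w01] and [mR_A; mR_B] = S·[w10; w11]:
  w00 = 1/2, w01 = 0, w10 = 1/2, w11 = -1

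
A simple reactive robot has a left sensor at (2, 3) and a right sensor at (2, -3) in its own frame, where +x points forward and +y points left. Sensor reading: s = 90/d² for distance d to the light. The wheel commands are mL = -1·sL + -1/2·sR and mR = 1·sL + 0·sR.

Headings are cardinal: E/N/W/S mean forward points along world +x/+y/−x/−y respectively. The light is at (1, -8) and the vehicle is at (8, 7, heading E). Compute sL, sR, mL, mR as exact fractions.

left sensor world pos  = (10, 10); dL² = 405
right sensor world pos = (10, 4); dR² = 225
sL = 90/405 = 2/9
sR = 90/225 = 2/5
mL = -1·sL + -1/2·sR = -19/45
mR = 1·sL + 0·sR = 2/9

2/9 2/5 -19/45 2/9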